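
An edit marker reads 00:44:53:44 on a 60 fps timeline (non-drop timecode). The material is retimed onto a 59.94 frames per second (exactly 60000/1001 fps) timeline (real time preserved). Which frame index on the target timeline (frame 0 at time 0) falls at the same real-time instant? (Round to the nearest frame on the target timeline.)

frame 161463

Source frame index: (0×3600 + 44×60 + 53) × 60 + 44 = 161624.
Real time: 161624 / (60) = 40406/15 s.
Target frame: (40406/15) × (60000/1001) = 161624000/1001 ≈ 161462.537 → 161463.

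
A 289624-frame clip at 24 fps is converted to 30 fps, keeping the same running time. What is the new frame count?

362030 frames

Target frames = source frames × (target rate / source rate) = 289624 × (30)/(24) = 289624 × 5/4 = 362030.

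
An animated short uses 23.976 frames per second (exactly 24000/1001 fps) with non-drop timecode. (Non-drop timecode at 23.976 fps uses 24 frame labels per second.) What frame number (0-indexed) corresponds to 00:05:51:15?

8439

Total seconds to the label: (0 × 3600 + 5 × 60 + 51) = 351.
Frame index = 351 × 24 + 15 = 8439.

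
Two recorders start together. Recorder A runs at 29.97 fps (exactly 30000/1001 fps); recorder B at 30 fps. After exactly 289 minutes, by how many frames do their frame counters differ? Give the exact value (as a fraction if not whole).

289 min = 17340 s.
A emits 30000/1001 × 17340 = 520200000/1001 frames; B emits 30 × 17340 = 520200.
Difference = 520200/1001 frames (≈ 519.6803); B is ahead of A.

520200/1001 frames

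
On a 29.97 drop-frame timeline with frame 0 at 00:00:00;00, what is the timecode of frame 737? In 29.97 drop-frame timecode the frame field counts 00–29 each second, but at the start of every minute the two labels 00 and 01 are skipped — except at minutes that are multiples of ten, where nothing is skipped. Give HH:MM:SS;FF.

00:00:24;17

Ten DF minutes hold 17982 frames, so frame 737 lies in block 0 (frames 0–17981) with 737 frames into that block.
The block's first minute is 1800 frames and the rest 1798 each; 737 frames reaches minute 0, so 0 × 18 + 0 × 2 = 0 labels have been skipped so far.
Adding those back, label number 737 + 0 = 737 at 30 labels/s is 24 s + 17 f = 0 h 0 min 24 s frame 17, i.e. 00:00:24;17.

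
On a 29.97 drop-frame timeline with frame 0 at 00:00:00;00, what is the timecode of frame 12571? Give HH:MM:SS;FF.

00:06:59;13

Ten DF minutes hold 17982 frames, so frame 12571 lies in block 0 (frames 0–17981) with 12571 frames into that block.
The block's first minute is 1800 frames and the rest 1798 each; 12571 frames reaches minute 6, so 0 × 18 + 6 × 2 = 12 labels have been skipped so far.
Adding those back, label number 12571 + 12 = 12583 at 30 labels/s is 419 s + 13 f = 0 h 6 min 59 s frame 13, i.e. 00:06:59;13.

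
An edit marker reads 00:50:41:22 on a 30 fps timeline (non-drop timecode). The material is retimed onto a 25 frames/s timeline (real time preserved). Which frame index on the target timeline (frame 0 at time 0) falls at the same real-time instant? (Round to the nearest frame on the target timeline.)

Source frame index: (0×3600 + 50×60 + 41) × 30 + 22 = 91252.
Real time: 91252 / (30) = 45626/15 s.
Target frame: (45626/15) × (25) = 228130/3 ≈ 76043.333 → 76043.

frame 76043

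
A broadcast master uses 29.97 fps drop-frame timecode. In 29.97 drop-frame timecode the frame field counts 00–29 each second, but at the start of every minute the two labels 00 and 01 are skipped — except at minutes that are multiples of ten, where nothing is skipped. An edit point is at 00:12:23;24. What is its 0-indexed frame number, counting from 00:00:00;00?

22292

As if non-drop at 30 labels/s: (0 × 3600 + 12 × 60 + 23) × 30 + 24 = 22314.
Minute boundaries passed: 12; those not divisible by 10: 12 − 1 = 11; dropped labels = 2 × 11 = 22.
Actual frame index = 22314 − 22 = 22292.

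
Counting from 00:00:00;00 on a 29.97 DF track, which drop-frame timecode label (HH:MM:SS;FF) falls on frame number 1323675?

12:16:06;21

Ten DF minutes hold 17982 frames, so frame 1323675 lies in block 73 (frames 1312686–1330667) with 10989 frames into that block.
The block's first minute is 1800 frames and the rest 1798 each; 10989 frames reaches minute 6, so 73 × 18 + 6 × 2 = 1326 labels have been skipped so far.
Adding those back, label number 1323675 + 1326 = 1325001 at 30 labels/s is 44166 s + 21 f = 12 h 16 min 6 s frame 21, i.e. 12:16:06;21.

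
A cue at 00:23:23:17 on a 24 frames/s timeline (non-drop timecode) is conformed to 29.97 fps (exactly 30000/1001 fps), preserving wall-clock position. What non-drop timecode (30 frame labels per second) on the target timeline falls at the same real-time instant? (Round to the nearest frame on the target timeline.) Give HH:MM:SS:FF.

Source frame index: (0×3600 + 23×60 + 23) × 24 + 17 = 33689.
Real time: 33689 / (24) = 33689/24 s.
Target frame: (33689/24) × (30000/1001) = 42111250/1001 ≈ 42069.181 → 42069.
At 30 labels/s: frame 42069 → 00:23:22:09.

00:23:22:09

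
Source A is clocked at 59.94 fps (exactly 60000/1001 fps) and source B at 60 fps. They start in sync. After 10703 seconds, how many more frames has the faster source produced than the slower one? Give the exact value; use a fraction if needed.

A emits 60000/1001 × 10703 = 8340000/13 frames; B emits 60 × 10703 = 642180.
Difference = 8340/13 frames (≈ 641.5385); B is ahead of A.

8340/13 frames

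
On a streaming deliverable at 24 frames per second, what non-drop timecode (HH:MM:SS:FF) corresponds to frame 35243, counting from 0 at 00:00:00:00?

35243 ÷ 24 = 1468 full seconds, remainder 11 frames.
1468 s = 0 h 24 min 28 s.
Timecode: 00:24:28:11.

00:24:28:11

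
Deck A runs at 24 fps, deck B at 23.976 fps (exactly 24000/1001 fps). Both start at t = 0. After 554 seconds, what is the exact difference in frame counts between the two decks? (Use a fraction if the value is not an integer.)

13296/1001 frames

A emits 24 × 554 = 13296 frames; B emits 24000/1001 × 554 = 13296000/1001.
Difference = 13296/1001 frames (≈ 13.2827); B is behind A.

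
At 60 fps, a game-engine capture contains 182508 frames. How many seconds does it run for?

3041.8 seconds

Running time = 182508 / (60) = 3041.8 s.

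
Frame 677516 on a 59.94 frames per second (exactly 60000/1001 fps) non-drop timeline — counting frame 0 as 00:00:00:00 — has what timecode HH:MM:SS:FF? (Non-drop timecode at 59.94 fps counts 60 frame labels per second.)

677516 ÷ 60 = 11291 full seconds, remainder 56 frames.
11291 s = 3 h 8 min 11 s.
Timecode: 03:08:11:56.

03:08:11:56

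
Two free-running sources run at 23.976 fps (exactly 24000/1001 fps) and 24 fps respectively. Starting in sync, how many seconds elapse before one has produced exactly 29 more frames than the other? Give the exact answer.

29029/24 seconds

The gap grows by |24 − 24000/1001| = 24/1001 frames per second.
Time for a 29-frame gap: 29 ÷ (24/1001) = 29029/24 s.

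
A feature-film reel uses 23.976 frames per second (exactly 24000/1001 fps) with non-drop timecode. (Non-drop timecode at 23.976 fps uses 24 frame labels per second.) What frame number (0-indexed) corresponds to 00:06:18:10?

9082

Total seconds to the label: (0 × 3600 + 6 × 60 + 18) = 378.
Frame index = 378 × 24 + 10 = 9082.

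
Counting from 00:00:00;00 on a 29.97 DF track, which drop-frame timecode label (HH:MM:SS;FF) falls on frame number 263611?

Each 10-minute DF block holds 10 × 60 × 30 − 9 × 2 = 17982 frames. 263611 ÷ 17982 → 14 full blocks, remainder 11863.
Within the partial block the first minute is 1800 frames and each further minute 1798, so 6 further minute boundaries passed. Total skipped labels = 18 × 14 + 2 × 6 = 264.
Non-drop label index = 263611 + 264 = 263875; at 30 labels/s that is 02:26:35:25, i.e. DF 02:26:35;25.

02:26:35;25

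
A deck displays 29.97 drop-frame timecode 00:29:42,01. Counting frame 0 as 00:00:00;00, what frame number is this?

53407

As if non-drop at 30 labels/s: (0 × 3600 + 29 × 60 + 42) × 30 + 1 = 53461.
Minute boundaries passed: 29; those not divisible by 10: 29 − 2 = 27; dropped labels = 2 × 27 = 54.
Actual frame index = 53461 − 54 = 53407.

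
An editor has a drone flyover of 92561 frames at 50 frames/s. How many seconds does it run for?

Running time = 92561 / (50) = 1851.22 s.

1851.22 seconds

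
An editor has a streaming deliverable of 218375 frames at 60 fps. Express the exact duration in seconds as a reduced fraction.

Running time = 218375 ÷ (60) = 218375 × 1/60 = 43675/12 s.

43675/12 seconds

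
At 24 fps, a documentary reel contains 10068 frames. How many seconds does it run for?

Running time = 10068 / (24) = 419.5 s.

419.5 seconds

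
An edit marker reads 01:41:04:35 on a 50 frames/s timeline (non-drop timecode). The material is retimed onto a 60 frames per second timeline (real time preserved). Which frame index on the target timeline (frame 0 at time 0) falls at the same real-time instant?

Source frame index: (1×3600 + 41×60 + 4) × 50 + 35 = 303235.
Real time: 303235 / (50) = 60647/10 s.
Target frame: (60647/10) × (60) = 363882.

frame 363882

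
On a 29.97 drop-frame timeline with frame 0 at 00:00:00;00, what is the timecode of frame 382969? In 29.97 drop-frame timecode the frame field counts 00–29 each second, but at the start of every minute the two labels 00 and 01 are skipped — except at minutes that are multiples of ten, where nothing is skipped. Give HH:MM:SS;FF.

Ten DF minutes hold 17982 frames, so frame 382969 lies in block 21 (frames 377622–395603) with 5347 frames into that block.
The block's first minute is 1800 frames and the rest 1798 each; 5347 frames reaches minute 2, so 21 × 18 + 2 × 2 = 382 labels have been skipped so far.
Adding those back, label number 382969 + 382 = 383351 at 30 labels/s is 12778 s + 11 f = 3 h 32 min 58 s frame 11, i.e. 03:32:58;11.

03:32:58;11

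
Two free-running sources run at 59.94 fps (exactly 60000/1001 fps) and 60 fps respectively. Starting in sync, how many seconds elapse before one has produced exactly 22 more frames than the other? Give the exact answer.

The gap grows by |60 − 60000/1001| = 60/1001 frames per second.
Time for a 22-frame gap: 22 ÷ (60/1001) = 11011/30 s.

11011/30 seconds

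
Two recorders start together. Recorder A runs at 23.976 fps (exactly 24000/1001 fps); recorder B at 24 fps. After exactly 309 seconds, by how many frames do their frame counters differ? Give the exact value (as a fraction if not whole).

A emits 24000/1001 × 309 = 7416000/1001 frames; B emits 24 × 309 = 7416.
Difference = 7416/1001 frames (≈ 7.4086); B is ahead of A.

7416/1001 frames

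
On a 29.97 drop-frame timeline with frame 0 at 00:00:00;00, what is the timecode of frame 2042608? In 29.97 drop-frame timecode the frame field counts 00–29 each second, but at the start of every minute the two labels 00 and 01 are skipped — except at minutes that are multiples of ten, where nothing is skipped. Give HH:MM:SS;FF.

18:55:55;02

Ten DF minutes hold 17982 frames, so frame 2042608 lies in block 113 (frames 2031966–2049947) with 10642 frames into that block.
The block's first minute is 1800 frames and the rest 1798 each; 10642 frames reaches minute 5, so 113 × 18 + 5 × 2 = 2044 labels have been skipped so far.
Adding those back, label number 2042608 + 2044 = 2044652 at 30 labels/s is 68155 s + 2 f = 18 h 55 min 55 s frame 2, i.e. 18:55:55;02.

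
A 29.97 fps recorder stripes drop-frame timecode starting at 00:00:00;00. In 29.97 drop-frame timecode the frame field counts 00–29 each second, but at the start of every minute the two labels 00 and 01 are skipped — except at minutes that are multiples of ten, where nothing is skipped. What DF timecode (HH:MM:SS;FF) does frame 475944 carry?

Each 10-minute DF block holds 10 × 60 × 30 − 9 × 2 = 17982 frames. 475944 ÷ 17982 → 26 full blocks, remainder 8412.
Within the partial block the first minute is 1800 frames and each further minute 1798, so 4 further minute boundaries passed. Total skipped labels = 18 × 26 + 2 × 4 = 476.
Non-drop label index = 475944 + 476 = 476420; at 30 labels/s that is 04:24:40:20, i.e. DF 04:24:40;20.

04:24:40;20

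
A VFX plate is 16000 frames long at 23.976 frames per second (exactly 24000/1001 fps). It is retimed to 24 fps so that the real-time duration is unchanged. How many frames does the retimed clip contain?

Target frames = source frames × (target rate / source rate) = 16000 × (24)/(24000/1001) = 16000 × 1001/1000 = 16016.

16016 frames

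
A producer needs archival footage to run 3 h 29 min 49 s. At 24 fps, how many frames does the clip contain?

3 h 29 min 49 s = 12589 s.
Frames = 12589 × 24 = 302136.

302136 frames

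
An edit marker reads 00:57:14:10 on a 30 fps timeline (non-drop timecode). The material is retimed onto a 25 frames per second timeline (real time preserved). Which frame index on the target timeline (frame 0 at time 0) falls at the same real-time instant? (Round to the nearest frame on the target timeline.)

frame 85858

Source frame index: (0×3600 + 57×60 + 14) × 30 + 10 = 103030.
Real time: 103030 / (30) = 10303/3 s.
Target frame: (10303/3) × (25) = 257575/3 ≈ 85858.333 → 85858.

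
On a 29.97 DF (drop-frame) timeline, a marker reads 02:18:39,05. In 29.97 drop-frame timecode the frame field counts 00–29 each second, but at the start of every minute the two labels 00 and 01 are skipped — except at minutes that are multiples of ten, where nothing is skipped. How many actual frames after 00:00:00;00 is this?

249325

As if non-drop at 30 labels/s: (2 × 3600 + 18 × 60 + 39) × 30 + 5 = 249575.
Minute boundaries passed: 138; those not divisible by 10: 138 − 13 = 125; dropped labels = 2 × 125 = 250.
Actual frame index = 249575 − 250 = 249325.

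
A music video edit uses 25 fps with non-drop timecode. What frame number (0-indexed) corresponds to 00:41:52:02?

frame 62802

Total seconds to the label: (0 × 3600 + 41 × 60 + 52) = 2512.
Frame index = 2512 × 25 + 2 = 62802.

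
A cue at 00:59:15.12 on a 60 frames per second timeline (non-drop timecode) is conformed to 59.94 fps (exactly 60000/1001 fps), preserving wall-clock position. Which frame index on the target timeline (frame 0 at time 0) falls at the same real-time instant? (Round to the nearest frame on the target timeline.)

Source frame index: (0×3600 + 59×60 + 15) × 60 + 12 = 213312.
Real time: 213312 / (60) = 17776/5 s.
Target frame: (17776/5) × (60000/1001) = 19392000/91 ≈ 213098.901 → 213099.

frame 213099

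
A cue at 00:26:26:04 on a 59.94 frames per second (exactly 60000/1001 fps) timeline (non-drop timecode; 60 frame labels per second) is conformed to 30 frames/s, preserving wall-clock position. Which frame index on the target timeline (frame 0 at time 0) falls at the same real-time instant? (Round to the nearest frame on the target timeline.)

Source frame index: (0×3600 + 26×60 + 26) × 60 + 4 = 95164.
Real time: 95164 / (60000/1001) = 23814791/15000 s.
Target frame: (23814791/15000) × (30) = 23814791/500 ≈ 47629.582 → 47630.

frame 47630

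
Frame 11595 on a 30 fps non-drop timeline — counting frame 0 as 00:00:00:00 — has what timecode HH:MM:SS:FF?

00:06:26:15

11595 ÷ 30 = 386 full seconds, remainder 15 frames.
386 s = 0 h 6 min 26 s.
Timecode: 00:06:26:15.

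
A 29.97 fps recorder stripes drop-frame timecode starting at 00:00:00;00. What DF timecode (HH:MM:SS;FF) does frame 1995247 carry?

18:29:34;25

Ten DF minutes hold 17982 frames, so frame 1995247 lies in block 110 (frames 1978020–1996001) with 17227 frames into that block.
The block's first minute is 1800 frames and the rest 1798 each; 17227 frames reaches minute 9, so 110 × 18 + 9 × 2 = 1998 labels have been skipped so far.
Adding those back, label number 1995247 + 1998 = 1997245 at 30 labels/s is 66574 s + 25 f = 18 h 29 min 34 s frame 25, i.e. 18:29:34;25.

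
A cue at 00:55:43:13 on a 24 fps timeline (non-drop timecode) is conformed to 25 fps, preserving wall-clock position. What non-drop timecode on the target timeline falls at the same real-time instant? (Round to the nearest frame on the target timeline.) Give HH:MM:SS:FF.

00:55:43:14

Source frame index: (0×3600 + 55×60 + 43) × 24 + 13 = 80245.
Real time: 80245 / (24) = 80245/24 s.
Target frame: (80245/24) × (25) = 2006125/24 ≈ 83588.542 → 83589.
At 25 labels/s: frame 83589 → 00:55:43:14.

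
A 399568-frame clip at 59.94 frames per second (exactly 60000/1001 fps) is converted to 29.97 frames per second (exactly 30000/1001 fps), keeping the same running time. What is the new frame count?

199784 frames

Target frames = source frames × (target rate / source rate) = 399568 × (30000/1001)/(60000/1001) = 399568 × 1/2 = 199784.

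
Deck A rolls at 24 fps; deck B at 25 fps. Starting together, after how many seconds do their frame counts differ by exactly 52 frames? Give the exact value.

The gap grows by |25 − 24| = 1 frame per second.
Time for a 52-frame gap: 52 ÷ (1) = 52 s.

52 seconds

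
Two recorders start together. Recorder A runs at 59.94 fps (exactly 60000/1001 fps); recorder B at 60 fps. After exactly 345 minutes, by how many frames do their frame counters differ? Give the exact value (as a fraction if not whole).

1242000/1001 frames

345 min = 20700 s.
A emits 60000/1001 × 20700 = 1242000000/1001 frames; B emits 60 × 20700 = 1242000.
Difference = 1242000/1001 frames (≈ 1240.7592); B is ahead of A.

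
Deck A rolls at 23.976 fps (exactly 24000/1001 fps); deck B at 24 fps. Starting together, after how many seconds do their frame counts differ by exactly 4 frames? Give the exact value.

1001/6 seconds

The gap grows by |24 − 24000/1001| = 24/1001 frames per second.
Time for a 4-frame gap: 4 ÷ (24/1001) = 1001/6 s.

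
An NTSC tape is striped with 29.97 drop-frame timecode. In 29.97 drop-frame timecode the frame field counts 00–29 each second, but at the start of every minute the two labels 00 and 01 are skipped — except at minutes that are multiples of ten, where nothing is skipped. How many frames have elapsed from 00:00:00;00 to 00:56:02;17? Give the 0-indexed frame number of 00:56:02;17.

Complete 10-minute blocks: 5, each 17982 frames → 89910.
Remaining 6 whole minutes in the current block: 1800 + 5 × 1798 = 10790 frames.
Within the current minute: 2 × 30 + 17 − 2 = 75 (labels ;00/;01 skipped at this minute). Total = 89910 + 10790 + 75 = 100775.

100775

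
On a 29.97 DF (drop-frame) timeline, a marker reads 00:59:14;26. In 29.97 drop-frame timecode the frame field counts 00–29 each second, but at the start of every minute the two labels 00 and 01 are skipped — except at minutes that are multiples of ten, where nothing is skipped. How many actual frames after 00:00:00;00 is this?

106538

Complete 10-minute blocks: 5, each 17982 frames → 89910.
Remaining 9 whole minutes in the current block: 1800 + 8 × 1798 = 16184 frames.
Within the current minute: 14 × 30 + 26 − 2 = 444 (labels ;00/;01 skipped at this minute). Total = 89910 + 16184 + 444 = 106538.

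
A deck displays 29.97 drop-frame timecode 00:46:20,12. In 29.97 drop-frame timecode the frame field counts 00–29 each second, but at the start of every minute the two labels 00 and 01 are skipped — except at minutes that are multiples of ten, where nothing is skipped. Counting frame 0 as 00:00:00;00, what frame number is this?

83328

Complete 10-minute blocks: 4, each 17982 frames → 71928.
Remaining 6 whole minutes in the current block: 1800 + 5 × 1798 = 10790 frames.
Within the current minute: 20 × 30 + 12 − 2 = 610 (labels ;00/;01 skipped at this minute). Total = 71928 + 10790 + 610 = 83328.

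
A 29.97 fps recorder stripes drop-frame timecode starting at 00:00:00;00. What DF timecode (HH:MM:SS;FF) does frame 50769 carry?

Each 10-minute DF block holds 10 × 60 × 30 − 9 × 2 = 17982 frames. 50769 ÷ 17982 → 2 full blocks, remainder 14805.
Within the partial block the first minute is 1800 frames and each further minute 1798, so 8 further minute boundaries passed. Total skipped labels = 18 × 2 + 2 × 8 = 52.
Non-drop label index = 50769 + 52 = 50821; at 30 labels/s that is 00:28:14:01, i.e. DF 00:28:14;01.

00:28:14;01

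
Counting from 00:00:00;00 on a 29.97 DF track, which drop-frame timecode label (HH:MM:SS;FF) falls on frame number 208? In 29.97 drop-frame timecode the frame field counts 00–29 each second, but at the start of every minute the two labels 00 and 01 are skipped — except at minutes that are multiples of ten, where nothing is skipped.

00:00:06;28

Each 10-minute DF block holds 10 × 60 × 30 − 9 × 2 = 17982 frames. 208 ÷ 17982 → 0 full blocks, remainder 208.
Within the partial block the first minute is 1800 frames and each further minute 1798, so 0 further minute boundaries passed. Total skipped labels = 18 × 0 + 2 × 0 = 0.
Non-drop label index = 208 + 0 = 208; at 30 labels/s that is 00:00:06:28, i.e. DF 00:00:06;28.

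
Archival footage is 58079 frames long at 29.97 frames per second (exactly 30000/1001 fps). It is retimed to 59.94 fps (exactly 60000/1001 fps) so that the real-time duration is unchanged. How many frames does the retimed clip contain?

116158 frames

Frames at target rate = 58079 × (60000/1001) / (30000/1001) = 116158.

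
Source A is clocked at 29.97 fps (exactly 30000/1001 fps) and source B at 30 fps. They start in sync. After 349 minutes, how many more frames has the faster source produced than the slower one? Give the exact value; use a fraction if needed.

349 min = 20940 s.
A emits 30000/1001 × 20940 = 628200000/1001 frames; B emits 30 × 20940 = 628200.
Difference = 628200/1001 frames (≈ 627.5724); B is ahead of A.

628200/1001 frames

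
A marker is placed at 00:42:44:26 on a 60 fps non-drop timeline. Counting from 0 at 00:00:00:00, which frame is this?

Total seconds to the label: (0 × 3600 + 42 × 60 + 44) = 2564.
Frame index = 2564 × 60 + 26 = 153866.

153866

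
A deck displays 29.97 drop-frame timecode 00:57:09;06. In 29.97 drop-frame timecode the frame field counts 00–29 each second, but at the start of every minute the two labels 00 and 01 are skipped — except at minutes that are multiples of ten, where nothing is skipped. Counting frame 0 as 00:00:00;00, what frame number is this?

Complete 10-minute blocks: 5, each 17982 frames → 89910.
Remaining 7 whole minutes in the current block: 1800 + 6 × 1798 = 12588 frames.
Within the current minute: 9 × 30 + 6 − 2 = 274 (labels ;00/;01 skipped at this minute). Total = 89910 + 12588 + 274 = 102772.

102772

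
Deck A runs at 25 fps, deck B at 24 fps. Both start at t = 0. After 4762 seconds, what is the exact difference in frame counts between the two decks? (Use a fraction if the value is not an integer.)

4762 frames

A emits 25 × 4762 = 119050 frames; B emits 24 × 4762 = 114288.
Difference = 4762 frames; B is behind A.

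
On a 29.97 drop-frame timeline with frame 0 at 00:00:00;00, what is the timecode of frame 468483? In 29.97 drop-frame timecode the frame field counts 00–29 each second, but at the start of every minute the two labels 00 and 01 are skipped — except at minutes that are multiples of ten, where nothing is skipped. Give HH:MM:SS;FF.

Each 10-minute DF block holds 10 × 60 × 30 − 9 × 2 = 17982 frames. 468483 ÷ 17982 → 26 full blocks, remainder 951.
Within the partial block the first minute is 1800 frames and each further minute 1798, so 0 further minute boundaries passed. Total skipped labels = 18 × 26 + 2 × 0 = 468.
Non-drop label index = 468483 + 468 = 468951; at 30 labels/s that is 04:20:31:21, i.e. DF 04:20:31;21.

04:20:31;21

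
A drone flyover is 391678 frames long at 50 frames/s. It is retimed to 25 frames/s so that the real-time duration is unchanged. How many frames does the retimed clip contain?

Target frames = source frames × (target rate / source rate) = 391678 × (25)/(50) = 391678 × 1/2 = 195839.

195839 frames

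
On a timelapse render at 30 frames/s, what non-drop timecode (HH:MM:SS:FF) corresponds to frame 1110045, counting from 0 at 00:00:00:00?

10:16:41:15

1110045 ÷ 30 = 37001 full seconds, remainder 15 frames.
37001 s = 10 h 16 min 41 s.
Timecode: 10:16:41:15.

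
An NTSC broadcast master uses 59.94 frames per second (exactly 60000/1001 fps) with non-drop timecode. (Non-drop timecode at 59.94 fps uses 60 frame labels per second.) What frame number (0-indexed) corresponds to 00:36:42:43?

frame 132163

Total seconds to the label: (0 × 3600 + 36 × 60 + 42) = 2202.
Frame index = 2202 × 60 + 43 = 132163.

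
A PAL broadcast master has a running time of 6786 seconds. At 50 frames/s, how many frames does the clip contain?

Frames = 6786 × 50 = 339300.

339300 frames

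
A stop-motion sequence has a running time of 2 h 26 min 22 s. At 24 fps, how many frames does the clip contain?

210768 frames

2 h 26 min 22 s = 8782 s.
Frames = 8782 × 24 = 210768.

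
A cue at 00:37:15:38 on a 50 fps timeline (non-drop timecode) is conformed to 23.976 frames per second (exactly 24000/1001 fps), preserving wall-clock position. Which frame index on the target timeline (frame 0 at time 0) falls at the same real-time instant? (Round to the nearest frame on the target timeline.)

frame 53605

Source frame index: (0×3600 + 37×60 + 15) × 50 + 38 = 111788.
Real time: 111788 / (50) = 55894/25 s.
Target frame: (55894/25) × (24000/1001) = 53658240/1001 ≈ 53604.635 → 53605.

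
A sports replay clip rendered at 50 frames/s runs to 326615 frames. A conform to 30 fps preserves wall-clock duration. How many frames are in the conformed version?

Target frames = source frames × (target rate / source rate) = 326615 × (30)/(50) = 326615 × 3/5 = 195969.

195969 frames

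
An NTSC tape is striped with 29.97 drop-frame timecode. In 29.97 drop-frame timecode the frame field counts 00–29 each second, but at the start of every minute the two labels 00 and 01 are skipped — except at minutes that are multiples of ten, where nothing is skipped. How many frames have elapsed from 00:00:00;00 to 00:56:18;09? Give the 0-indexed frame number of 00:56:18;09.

101247

Complete 10-minute blocks: 5, each 17982 frames → 89910.
Remaining 6 whole minutes in the current block: 1800 + 5 × 1798 = 10790 frames.
Within the current minute: 18 × 30 + 9 − 2 = 547 (labels ;00/;01 skipped at this minute). Total = 89910 + 10790 + 547 = 101247.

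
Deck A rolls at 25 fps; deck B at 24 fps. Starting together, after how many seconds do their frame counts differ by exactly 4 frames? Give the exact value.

The gap grows by |24 − 25| = 1 frame per second.
Time for a 4-frame gap: 4 ÷ (1) = 4 s.

4 seconds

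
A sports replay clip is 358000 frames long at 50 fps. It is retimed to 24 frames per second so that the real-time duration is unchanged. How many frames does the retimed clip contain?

Target frames = source frames × (target rate / source rate) = 358000 × (24)/(50) = 358000 × 12/25 = 171840.

171840 frames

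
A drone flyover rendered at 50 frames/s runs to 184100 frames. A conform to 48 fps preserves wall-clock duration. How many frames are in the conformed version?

176736 frames

Target frames = source frames × (target rate / source rate) = 184100 × (48)/(50) = 184100 × 24/25 = 176736.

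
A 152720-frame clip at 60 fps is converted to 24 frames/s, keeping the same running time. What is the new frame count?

61088 frames

Target frames = source frames × (target rate / source rate) = 152720 × (24)/(60) = 152720 × 2/5 = 61088.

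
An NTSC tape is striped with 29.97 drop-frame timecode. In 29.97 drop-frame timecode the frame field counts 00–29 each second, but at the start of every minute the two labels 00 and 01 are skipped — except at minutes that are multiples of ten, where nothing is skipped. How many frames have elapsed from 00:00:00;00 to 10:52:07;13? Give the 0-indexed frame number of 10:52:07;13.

Complete 10-minute blocks: 65, each 17982 frames → 1168830.
Remaining 2 whole minutes in the current block: 1800 + 1 × 1798 = 3598 frames.
Within the current minute: 7 × 30 + 13 − 2 = 221 (labels ;00/;01 skipped at this minute). Total = 1168830 + 3598 + 221 = 1172649.

1172649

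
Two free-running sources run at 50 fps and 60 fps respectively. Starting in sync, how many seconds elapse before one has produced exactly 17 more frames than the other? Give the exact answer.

The gap grows by |60 − 50| = 10 frames per second.
Time for a 17-frame gap: 17 ÷ (10) = 1.7 s.

1.7 seconds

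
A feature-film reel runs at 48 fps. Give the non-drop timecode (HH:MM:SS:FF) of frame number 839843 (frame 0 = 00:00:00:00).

04:51:36:35

839843 ÷ 48 = 17496 full seconds, remainder 35 frames.
17496 s = 4 h 51 min 36 s.
Timecode: 04:51:36:35.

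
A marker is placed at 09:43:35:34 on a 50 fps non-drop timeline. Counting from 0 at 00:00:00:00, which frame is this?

1750784

Total seconds to the label: (9 × 3600 + 43 × 60 + 35) = 35015.
Frame index = 35015 × 50 + 34 = 1750784.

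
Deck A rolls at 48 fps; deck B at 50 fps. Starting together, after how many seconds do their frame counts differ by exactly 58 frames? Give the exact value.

29 seconds

The gap grows by |50 − 48| = 2 frames per second.
Time for a 58-frame gap: 58 ÷ (2) = 29 s.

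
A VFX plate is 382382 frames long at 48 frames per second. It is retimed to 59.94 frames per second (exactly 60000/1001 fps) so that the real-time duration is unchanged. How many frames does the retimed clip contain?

477500 frames

Target frames = source frames × (target rate / source rate) = 382382 × (60000/1001)/(48) = 382382 × 1250/1001 = 477500.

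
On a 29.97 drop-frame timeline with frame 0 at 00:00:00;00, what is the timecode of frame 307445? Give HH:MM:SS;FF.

Ten DF minutes hold 17982 frames, so frame 307445 lies in block 17 (frames 305694–323675) with 1751 frames into that block.
The block's first minute is 1800 frames and the rest 1798 each; 1751 frames reaches minute 0, so 17 × 18 + 0 × 2 = 306 labels have been skipped so far.
Adding those back, label number 307445 + 306 = 307751 at 30 labels/s is 10258 s + 11 f = 2 h 50 min 58 s frame 11, i.e. 02:50:58;11.

02:50:58;11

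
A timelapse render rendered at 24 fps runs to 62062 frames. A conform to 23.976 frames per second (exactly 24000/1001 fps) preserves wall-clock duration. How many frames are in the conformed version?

Target frames = source frames × (target rate / source rate) = 62062 × (24000/1001)/(24) = 62062 × 1000/1001 = 62000.

62000 frames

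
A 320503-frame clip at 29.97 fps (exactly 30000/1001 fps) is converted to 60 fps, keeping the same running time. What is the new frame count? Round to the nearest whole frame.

Frames at target rate = 320503 × (60) / (30000/1001) = 320823503/500 ≈ 641647.006.
Nearest whole frame: 641647.

641647 frames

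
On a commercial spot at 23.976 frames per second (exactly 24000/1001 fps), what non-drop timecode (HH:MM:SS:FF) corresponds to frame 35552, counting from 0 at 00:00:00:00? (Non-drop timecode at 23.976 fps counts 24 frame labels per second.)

35552 ÷ 24 = 1481 full seconds, remainder 8 frames.
1481 s = 0 h 24 min 41 s.
Timecode: 00:24:41:08.

00:24:41:08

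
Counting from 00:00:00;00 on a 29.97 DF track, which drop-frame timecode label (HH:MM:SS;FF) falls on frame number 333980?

Each 10-minute DF block holds 10 × 60 × 30 − 9 × 2 = 17982 frames. 333980 ÷ 17982 → 18 full blocks, remainder 10304.
Within the partial block the first minute is 1800 frames and each further minute 1798, so 5 further minute boundaries passed. Total skipped labels = 18 × 18 + 2 × 5 = 334.
Non-drop label index = 333980 + 334 = 334314; at 30 labels/s that is 03:05:43:24, i.e. DF 03:05:43;24.

03:05:43;24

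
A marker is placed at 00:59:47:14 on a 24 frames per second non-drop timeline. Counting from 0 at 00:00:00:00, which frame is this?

86102

Total seconds to the label: (0 × 3600 + 59 × 60 + 47) = 3587.
Frame index = 3587 × 24 + 14 = 86102.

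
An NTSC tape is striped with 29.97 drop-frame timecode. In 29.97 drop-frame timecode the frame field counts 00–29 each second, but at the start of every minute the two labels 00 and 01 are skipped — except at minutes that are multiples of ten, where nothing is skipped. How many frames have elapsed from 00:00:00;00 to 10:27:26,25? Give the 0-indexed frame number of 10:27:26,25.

As if non-drop at 30 labels/s: (10 × 3600 + 27 × 60 + 26) × 30 + 25 = 1129405.
Minute boundaries passed: 627; those not divisible by 10: 627 − 62 = 565; dropped labels = 2 × 565 = 1130.
Actual frame index = 1129405 − 1130 = 1128275.

1128275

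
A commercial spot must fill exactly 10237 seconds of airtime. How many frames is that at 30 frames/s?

307110 frames

Frames = 10237 × 30 = 307110.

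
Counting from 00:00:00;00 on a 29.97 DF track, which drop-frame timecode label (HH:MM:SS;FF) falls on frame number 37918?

00:21:05;06

Ten DF minutes hold 17982 frames, so frame 37918 lies in block 2 (frames 35964–53945) with 1954 frames into that block.
The block's first minute is 1800 frames and the rest 1798 each; 1954 frames reaches minute 1, so 2 × 18 + 1 × 2 = 38 labels have been skipped so far.
Adding those back, label number 37918 + 38 = 37956 at 30 labels/s is 1265 s + 6 f = 0 h 21 min 5 s frame 6, i.e. 00:21:05;06.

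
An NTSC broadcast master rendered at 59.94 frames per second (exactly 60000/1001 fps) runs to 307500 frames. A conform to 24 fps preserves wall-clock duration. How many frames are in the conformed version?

123123 frames

Target frames = source frames × (target rate / source rate) = 307500 × (24)/(60000/1001) = 307500 × 1001/2500 = 123123.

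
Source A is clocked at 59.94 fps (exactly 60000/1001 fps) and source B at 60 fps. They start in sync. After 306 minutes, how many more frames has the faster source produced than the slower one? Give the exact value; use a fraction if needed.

1101600/1001 frames

306 min = 18360 s.
A emits 60000/1001 × 18360 = 1101600000/1001 frames; B emits 60 × 18360 = 1101600.
Difference = 1101600/1001 frames (≈ 1100.4995); B is ahead of A.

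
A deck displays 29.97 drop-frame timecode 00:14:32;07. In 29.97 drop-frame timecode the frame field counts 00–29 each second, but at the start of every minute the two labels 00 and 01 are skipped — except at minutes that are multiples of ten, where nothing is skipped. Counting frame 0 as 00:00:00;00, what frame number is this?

Complete 10-minute blocks: 1, each 17982 frames → 17982.
Remaining 4 whole minutes in the current block: 1800 + 3 × 1798 = 7194 frames.
Within the current minute: 32 × 30 + 7 − 2 = 965 (labels ;00/;01 skipped at this minute). Total = 17982 + 7194 + 965 = 26141.

26141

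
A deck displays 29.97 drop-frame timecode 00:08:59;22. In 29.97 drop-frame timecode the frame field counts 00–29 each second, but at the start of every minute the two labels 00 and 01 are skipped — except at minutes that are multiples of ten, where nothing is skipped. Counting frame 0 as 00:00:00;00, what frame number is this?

16176

As if non-drop at 30 labels/s: (0 × 3600 + 8 × 60 + 59) × 30 + 22 = 16192.
Minute boundaries passed: 8; those not divisible by 10: 8 − 0 = 8; dropped labels = 2 × 8 = 16.
Actual frame index = 16192 − 16 = 16176.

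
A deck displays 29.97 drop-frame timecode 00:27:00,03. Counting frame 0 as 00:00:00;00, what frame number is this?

48553

As if non-drop at 30 labels/s: (0 × 3600 + 27 × 60 + 0) × 30 + 3 = 48603.
Minute boundaries passed: 27; those not divisible by 10: 27 − 2 = 25; dropped labels = 2 × 25 = 50.
Actual frame index = 48603 − 50 = 48553.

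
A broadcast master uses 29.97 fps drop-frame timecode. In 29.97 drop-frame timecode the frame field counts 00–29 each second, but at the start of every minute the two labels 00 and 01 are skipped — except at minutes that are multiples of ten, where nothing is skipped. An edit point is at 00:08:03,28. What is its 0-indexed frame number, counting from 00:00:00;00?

Complete 10-minute blocks: 0, each 17982 frames → 0.
Remaining 8 whole minutes in the current block: 1800 + 7 × 1798 = 14386 frames.
Within the current minute: 3 × 30 + 28 − 2 = 116 (labels ;00/;01 skipped at this minute). Total = 0 + 14386 + 116 = 14502.

14502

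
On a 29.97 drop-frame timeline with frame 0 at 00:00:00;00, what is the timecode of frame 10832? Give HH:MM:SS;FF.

Ten DF minutes hold 17982 frames, so frame 10832 lies in block 0 (frames 0–17981) with 10832 frames into that block.
The block's first minute is 1800 frames and the rest 1798 each; 10832 frames reaches minute 6, so 0 × 18 + 6 × 2 = 12 labels have been skipped so far.
Adding those back, label number 10832 + 12 = 10844 at 30 labels/s is 361 s + 14 f = 0 h 6 min 1 s frame 14, i.e. 00:06:01;14.

00:06:01;14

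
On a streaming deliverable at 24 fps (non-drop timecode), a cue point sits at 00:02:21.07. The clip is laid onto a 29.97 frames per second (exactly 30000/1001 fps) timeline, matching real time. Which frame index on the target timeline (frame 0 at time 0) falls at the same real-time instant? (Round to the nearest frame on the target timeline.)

frame 4235

Source frame index: (0×3600 + 2×60 + 21) × 24 + 7 = 3391.
Real time: 3391 / (24) = 3391/24 s.
Target frame: (3391/24) × (30000/1001) = 4238750/1001 ≈ 4234.515 → 4235.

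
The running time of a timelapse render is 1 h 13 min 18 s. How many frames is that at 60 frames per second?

1 h 13 min 18 s = 4398 s.
Frames = 4398 × 60 = 263880.

263880 frames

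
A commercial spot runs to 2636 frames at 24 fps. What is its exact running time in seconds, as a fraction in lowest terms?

Running time = 2636 ÷ (24) = 2636 × 1/24 = 659/6 s.

659/6 seconds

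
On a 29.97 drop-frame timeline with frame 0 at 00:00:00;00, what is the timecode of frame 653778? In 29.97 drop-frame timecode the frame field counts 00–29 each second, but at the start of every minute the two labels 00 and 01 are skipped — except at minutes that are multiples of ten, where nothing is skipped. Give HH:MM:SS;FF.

Ten DF minutes hold 17982 frames, so frame 653778 lies in block 36 (frames 647352–665333) with 6426 frames into that block.
The block's first minute is 1800 frames and the rest 1798 each; 6426 frames reaches minute 3, so 36 × 18 + 3 × 2 = 654 labels have been skipped so far.
Adding those back, label number 653778 + 654 = 654432 at 30 labels/s is 21814 s + 12 f = 6 h 3 min 34 s frame 12, i.e. 06:03:34;12.

06:03:34;12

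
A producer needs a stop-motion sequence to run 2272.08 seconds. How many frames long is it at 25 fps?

56802 frames

Frames = 2272.08 × 25 = 56802.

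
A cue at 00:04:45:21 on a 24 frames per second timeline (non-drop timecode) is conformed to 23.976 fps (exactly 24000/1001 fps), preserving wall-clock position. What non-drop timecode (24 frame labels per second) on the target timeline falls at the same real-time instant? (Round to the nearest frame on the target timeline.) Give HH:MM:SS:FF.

00:04:45:14

Source frame index: (0×3600 + 4×60 + 45) × 24 + 21 = 6861.
Real time: 6861 / (24) = 2287/8 s.
Target frame: (2287/8) × (24000/1001) = 6861000/1001 ≈ 6854.146 → 6854.
At 24 labels/s: frame 6854 → 00:04:45:14.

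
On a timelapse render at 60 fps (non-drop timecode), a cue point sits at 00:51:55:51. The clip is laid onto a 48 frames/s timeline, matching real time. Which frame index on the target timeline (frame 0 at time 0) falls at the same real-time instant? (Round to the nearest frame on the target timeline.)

frame 149561

Source frame index: (0×3600 + 51×60 + 55) × 60 + 51 = 186951.
Real time: 186951 / (60) = 62317/20 s.
Target frame: (62317/20) × (48) = 747804/5 ≈ 149560.800 → 149561.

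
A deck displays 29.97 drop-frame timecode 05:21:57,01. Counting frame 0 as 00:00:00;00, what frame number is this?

As if non-drop at 30 labels/s: (5 × 3600 + 21 × 60 + 57) × 30 + 1 = 579511.
Minute boundaries passed: 321; those not divisible by 10: 321 − 32 = 289; dropped labels = 2 × 289 = 578.
Actual frame index = 579511 − 578 = 578933.

578933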